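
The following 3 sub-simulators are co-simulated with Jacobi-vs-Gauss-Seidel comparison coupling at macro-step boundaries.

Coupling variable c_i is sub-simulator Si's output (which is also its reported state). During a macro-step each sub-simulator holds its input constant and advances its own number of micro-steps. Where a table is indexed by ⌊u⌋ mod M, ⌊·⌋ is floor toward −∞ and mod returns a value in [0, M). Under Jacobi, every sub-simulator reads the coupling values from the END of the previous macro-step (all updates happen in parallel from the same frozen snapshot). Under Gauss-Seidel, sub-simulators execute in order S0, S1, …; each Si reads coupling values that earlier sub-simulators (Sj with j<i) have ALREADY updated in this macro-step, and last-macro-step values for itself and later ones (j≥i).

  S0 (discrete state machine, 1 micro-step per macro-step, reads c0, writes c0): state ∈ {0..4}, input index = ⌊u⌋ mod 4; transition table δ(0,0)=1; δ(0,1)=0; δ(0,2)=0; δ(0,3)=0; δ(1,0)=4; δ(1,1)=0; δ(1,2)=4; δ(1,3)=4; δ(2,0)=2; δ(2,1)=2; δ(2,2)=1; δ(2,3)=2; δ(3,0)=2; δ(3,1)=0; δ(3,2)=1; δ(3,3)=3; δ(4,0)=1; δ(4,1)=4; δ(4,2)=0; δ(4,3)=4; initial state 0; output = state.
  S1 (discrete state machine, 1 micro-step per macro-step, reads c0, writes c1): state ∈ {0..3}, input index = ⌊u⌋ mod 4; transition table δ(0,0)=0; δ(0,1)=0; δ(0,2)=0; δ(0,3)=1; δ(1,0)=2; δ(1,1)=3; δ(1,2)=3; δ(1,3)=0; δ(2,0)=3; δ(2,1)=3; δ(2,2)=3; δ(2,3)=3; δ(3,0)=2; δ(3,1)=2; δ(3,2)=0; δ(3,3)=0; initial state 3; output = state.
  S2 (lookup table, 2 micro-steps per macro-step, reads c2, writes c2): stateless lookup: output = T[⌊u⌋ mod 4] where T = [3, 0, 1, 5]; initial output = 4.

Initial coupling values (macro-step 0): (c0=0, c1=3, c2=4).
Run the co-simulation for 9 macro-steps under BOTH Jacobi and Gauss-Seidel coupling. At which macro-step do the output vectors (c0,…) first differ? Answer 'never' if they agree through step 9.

first divergence at macro-step: never

[Jacobi] macro 1: S0 reads c0=0 → after 1×micro: 1; S1 reads c0=0 → after 1×micro: 2; S2 reads c2=4 → after 2×micro: 3 ⇒ (c0=1, c1=2, c2=3)
[Jacobi] macro 2: S0 reads c0=1 → after 1×micro: 0; S1 reads c0=1 → after 1×micro: 3; S2 reads c2=3 → after 2×micro: 5 ⇒ (c0=0, c1=3, c2=5)
[Jacobi] macro 3: S0 reads c0=0 → after 1×micro: 1; S1 reads c0=0 → after 1×micro: 2; S2 reads c2=5 → after 2×micro: 0 ⇒ (c0=1, c1=2, c2=0)
[Jacobi] macro 4: S0 reads c0=1 → after 1×micro: 0; S1 reads c0=1 → after 1×micro: 3; S2 reads c2=0 → after 2×micro: 3 ⇒ (c0=0, c1=3, c2=3)
[Jacobi] macro 5: S0 reads c0=0 → after 1×micro: 1; S1 reads c0=0 → after 1×micro: 2; S2 reads c2=3 → after 2×micro: 5 ⇒ (c0=1, c1=2, c2=5)
[Jacobi] macro 6: S0 reads c0=1 → after 1×micro: 0; S1 reads c0=1 → after 1×micro: 3; S2 reads c2=5 → after 2×micro: 0 ⇒ (c0=0, c1=3, c2=0)
[Jacobi] macro 7: S0 reads c0=0 → after 1×micro: 1; S1 reads c0=0 → after 1×micro: 2; S2 reads c2=0 → after 2×micro: 3 ⇒ (c0=1, c1=2, c2=3)
[Jacobi] macro 8: S0 reads c0=1 → after 1×micro: 0; S1 reads c0=1 → after 1×micro: 3; S2 reads c2=3 → after 2×micro: 5 ⇒ (c0=0, c1=3, c2=5)
[Jacobi] macro 9: S0 reads c0=0 → after 1×micro: 1; S1 reads c0=0 → after 1×micro: 2; S2 reads c2=5 → after 2×micro: 0 ⇒ (c0=1, c1=2, c2=0)
[Gauss-Seidel] macro 1: S0 reads c0=0 → after 1×micro: 1; S1 reads c0=1 → after 1×micro: 2; S2 reads c2=4 → after 2×micro: 3 ⇒ (c0=1, c1=2, c2=3)
[Gauss-Seidel] macro 2: S0 reads c0=1 → after 1×micro: 0; S1 reads c0=0 → after 1×micro: 3; S2 reads c2=3 → after 2×micro: 5 ⇒ (c0=0, c1=3, c2=5)
[Gauss-Seidel] macro 3: S0 reads c0=0 → after 1×micro: 1; S1 reads c0=1 → after 1×micro: 2; S2 reads c2=5 → after 2×micro: 0 ⇒ (c0=1, c1=2, c2=0)
[Gauss-Seidel] macro 4: S0 reads c0=1 → after 1×micro: 0; S1 reads c0=0 → after 1×micro: 3; S2 reads c2=0 → after 2×micro: 3 ⇒ (c0=0, c1=3, c2=3)
[Gauss-Seidel] macro 5: S0 reads c0=0 → after 1×micro: 1; S1 reads c0=1 → after 1×micro: 2; S2 reads c2=3 → after 2×micro: 5 ⇒ (c0=1, c1=2, c2=5)
[Gauss-Seidel] macro 6: S0 reads c0=1 → after 1×micro: 0; S1 reads c0=0 → after 1×micro: 3; S2 reads c2=5 → after 2×micro: 0 ⇒ (c0=0, c1=3, c2=0)
[Gauss-Seidel] macro 7: S0 reads c0=0 → after 1×micro: 1; S1 reads c0=1 → after 1×micro: 2; S2 reads c2=0 → after 2×micro: 3 ⇒ (c0=1, c1=2, c2=3)
[Gauss-Seidel] macro 8: S0 reads c0=1 → after 1×micro: 0; S1 reads c0=0 → after 1×micro: 3; S2 reads c2=3 → after 2×micro: 5 ⇒ (c0=0, c1=3, c2=5)
[Gauss-Seidel] macro 9: S0 reads c0=0 → after 1×micro: 1; S1 reads c0=1 → after 1×micro: 2; S2 reads c2=5 → after 2×micro: 0 ⇒ (c0=1, c1=2, c2=0)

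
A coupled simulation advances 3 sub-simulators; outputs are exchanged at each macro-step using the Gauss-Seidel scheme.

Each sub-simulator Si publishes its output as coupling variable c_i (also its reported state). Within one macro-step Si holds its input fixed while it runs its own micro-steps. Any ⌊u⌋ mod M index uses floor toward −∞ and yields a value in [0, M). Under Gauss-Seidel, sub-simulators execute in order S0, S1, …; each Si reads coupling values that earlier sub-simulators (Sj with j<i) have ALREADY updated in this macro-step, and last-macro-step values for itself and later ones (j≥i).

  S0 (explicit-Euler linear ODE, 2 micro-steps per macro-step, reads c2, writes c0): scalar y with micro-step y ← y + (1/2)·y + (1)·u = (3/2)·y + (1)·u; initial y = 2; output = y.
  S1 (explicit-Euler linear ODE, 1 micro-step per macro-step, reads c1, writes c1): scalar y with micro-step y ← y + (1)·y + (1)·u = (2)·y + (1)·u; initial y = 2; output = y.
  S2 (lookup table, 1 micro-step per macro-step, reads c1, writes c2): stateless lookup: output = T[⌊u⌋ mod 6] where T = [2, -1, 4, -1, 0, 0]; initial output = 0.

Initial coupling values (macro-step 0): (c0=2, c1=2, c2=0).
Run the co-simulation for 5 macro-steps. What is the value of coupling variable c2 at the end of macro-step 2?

c2 at macro-step 2 = 2

macro 1: S0 reads c2=0 → after 2×micro: 9/2; S1 reads c1=2 → after 1×micro: 6; S2 reads c1=6 → after 1×micro: 2 ⇒ (c0=9/2, c1=6, c2=2)
macro 2: S0 reads c2=2 → after 2×micro: 121/8; S1 reads c1=6 → after 1×micro: 18; S2 reads c1=18 → after 1×micro: 2 ⇒ (c0=121/8, c1=18, c2=2)
macro 3: S0 reads c2=2 → after 2×micro: 1249/32; S1 reads c1=18 → after 1×micro: 54; S2 reads c1=54 → after 1×micro: 2 ⇒ (c0=1249/32, c1=54, c2=2)
macro 4: S0 reads c2=2 → after 2×micro: 11881/128; S1 reads c1=54 → after 1×micro: 162; S2 reads c1=162 → after 1×micro: 2 ⇒ (c0=11881/128, c1=162, c2=2)
macro 5: S0 reads c2=2 → after 2×micro: 109489/512; S1 reads c1=162 → after 1×micro: 486; S2 reads c1=486 → after 1×micro: 2 ⇒ (c0=109489/512, c1=486, c2=2)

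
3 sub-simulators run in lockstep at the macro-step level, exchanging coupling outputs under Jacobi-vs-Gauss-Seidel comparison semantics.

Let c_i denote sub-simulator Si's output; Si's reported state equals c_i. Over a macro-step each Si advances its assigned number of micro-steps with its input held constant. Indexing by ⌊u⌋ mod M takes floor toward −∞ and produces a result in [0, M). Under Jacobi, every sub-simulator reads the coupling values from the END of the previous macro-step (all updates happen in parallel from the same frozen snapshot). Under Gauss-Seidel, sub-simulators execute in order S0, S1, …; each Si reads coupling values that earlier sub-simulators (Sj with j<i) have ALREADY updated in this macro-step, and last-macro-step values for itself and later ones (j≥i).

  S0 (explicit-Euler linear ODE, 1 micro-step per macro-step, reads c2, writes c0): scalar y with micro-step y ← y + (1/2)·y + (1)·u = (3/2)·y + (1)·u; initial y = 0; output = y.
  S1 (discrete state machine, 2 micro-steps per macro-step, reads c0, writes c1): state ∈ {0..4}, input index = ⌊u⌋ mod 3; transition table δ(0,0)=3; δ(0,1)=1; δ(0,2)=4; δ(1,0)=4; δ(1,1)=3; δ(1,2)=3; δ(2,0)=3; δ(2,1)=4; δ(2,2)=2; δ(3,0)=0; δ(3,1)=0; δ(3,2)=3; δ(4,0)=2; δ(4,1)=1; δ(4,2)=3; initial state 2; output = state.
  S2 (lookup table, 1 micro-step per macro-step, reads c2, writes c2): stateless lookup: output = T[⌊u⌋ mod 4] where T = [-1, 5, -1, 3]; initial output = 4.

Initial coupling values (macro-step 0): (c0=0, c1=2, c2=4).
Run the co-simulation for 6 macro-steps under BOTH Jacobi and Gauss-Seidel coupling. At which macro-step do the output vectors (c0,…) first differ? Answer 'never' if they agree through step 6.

first divergence at macro-step: 1

[Jacobi] macro 1: S0 reads c2=4 → after 1×micro: 4; S1 reads c0=0 → after 2×micro: 0; S2 reads c2=4 → after 1×micro: -1 ⇒ (c0=4, c1=0, c2=-1)
[Jacobi] macro 2: S0 reads c2=-1 → after 1×micro: 5; S1 reads c0=4 → after 2×micro: 3; S2 reads c2=-1 → after 1×micro: 3 ⇒ (c0=5, c1=3, c2=3)
[Jacobi] macro 3: S0 reads c2=3 → after 1×micro: 21/2; S1 reads c0=5 → after 2×micro: 3; S2 reads c2=3 → after 1×micro: 3 ⇒ (c0=21/2, c1=3, c2=3)
[Jacobi] macro 4: S0 reads c2=3 → after 1×micro: 75/4; S1 reads c0=21/2 → after 2×micro: 1; S2 reads c2=3 → after 1×micro: 3 ⇒ (c0=75/4, c1=1, c2=3)
[Jacobi] macro 5: S0 reads c2=3 → after 1×micro: 249/8; S1 reads c0=75/4 → after 2×micro: 2; S2 reads c2=3 → after 1×micro: 3 ⇒ (c0=249/8, c1=2, c2=3)
[Jacobi] macro 6: S0 reads c2=3 → after 1×micro: 795/16; S1 reads c0=249/8 → after 2×micro: 1; S2 reads c2=3 → after 1×micro: 3 ⇒ (c0=795/16, c1=1, c2=3)
[Gauss-Seidel] macro 1: S0 reads c2=4 → after 1×micro: 4; S1 reads c0=4 → after 2×micro: 1; S2 reads c2=4 → after 1×micro: -1 ⇒ (c0=4, c1=1, c2=-1)
[Gauss-Seidel] macro 2: S0 reads c2=-1 → after 1×micro: 5; S1 reads c0=5 → after 2×micro: 3; S2 reads c2=-1 → after 1×micro: 3 ⇒ (c0=5, c1=3, c2=3)
[Gauss-Seidel] macro 3: S0 reads c2=3 → after 1×micro: 21/2; S1 reads c0=21/2 → after 2×micro: 1; S2 reads c2=3 → after 1×micro: 3 ⇒ (c0=21/2, c1=1, c2=3)
[Gauss-Seidel] macro 4: S0 reads c2=3 → after 1×micro: 75/4; S1 reads c0=75/4 → after 2×micro: 2; S2 reads c2=3 → after 1×micro: 3 ⇒ (c0=75/4, c1=2, c2=3)
[Gauss-Seidel] macro 5: S0 reads c2=3 → after 1×micro: 249/8; S1 reads c0=249/8 → after 2×micro: 1; S2 reads c2=3 → after 1×micro: 3 ⇒ (c0=249/8, c1=1, c2=3)
[Gauss-Seidel] macro 6: S0 reads c2=3 → after 1×micro: 795/16; S1 reads c0=795/16 → after 2×micro: 0; S2 reads c2=3 → after 1×micro: 3 ⇒ (c0=795/16, c1=0, c2=3)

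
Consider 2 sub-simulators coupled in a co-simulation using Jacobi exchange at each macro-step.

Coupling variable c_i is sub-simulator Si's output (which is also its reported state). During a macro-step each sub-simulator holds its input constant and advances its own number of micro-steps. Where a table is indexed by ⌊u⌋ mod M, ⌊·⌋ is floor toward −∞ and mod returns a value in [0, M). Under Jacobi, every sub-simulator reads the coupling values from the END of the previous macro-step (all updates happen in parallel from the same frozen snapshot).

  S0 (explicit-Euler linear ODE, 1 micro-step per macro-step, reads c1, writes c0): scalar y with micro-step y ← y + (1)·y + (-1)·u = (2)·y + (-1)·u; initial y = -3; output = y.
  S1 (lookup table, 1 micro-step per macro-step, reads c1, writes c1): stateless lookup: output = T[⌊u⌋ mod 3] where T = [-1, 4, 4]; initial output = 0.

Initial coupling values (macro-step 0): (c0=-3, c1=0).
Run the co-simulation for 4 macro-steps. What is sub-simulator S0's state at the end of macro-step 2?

macro 1: S0 reads c1=0 → after 1×micro: -6; S1 reads c1=0 → after 1×micro: -1 ⇒ (c0=-6, c1=-1)
macro 2: S0 reads c1=-1 → after 1×micro: -11; S1 reads c1=-1 → after 1×micro: 4 ⇒ (c0=-11, c1=4)
macro 3: S0 reads c1=4 → after 1×micro: -26; S1 reads c1=4 → after 1×micro: 4 ⇒ (c0=-26, c1=4)
macro 4: S0 reads c1=4 → after 1×micro: -56; S1 reads c1=4 → after 1×micro: 4 ⇒ (c0=-56, c1=4)

S0 state at macro-step 2 = -11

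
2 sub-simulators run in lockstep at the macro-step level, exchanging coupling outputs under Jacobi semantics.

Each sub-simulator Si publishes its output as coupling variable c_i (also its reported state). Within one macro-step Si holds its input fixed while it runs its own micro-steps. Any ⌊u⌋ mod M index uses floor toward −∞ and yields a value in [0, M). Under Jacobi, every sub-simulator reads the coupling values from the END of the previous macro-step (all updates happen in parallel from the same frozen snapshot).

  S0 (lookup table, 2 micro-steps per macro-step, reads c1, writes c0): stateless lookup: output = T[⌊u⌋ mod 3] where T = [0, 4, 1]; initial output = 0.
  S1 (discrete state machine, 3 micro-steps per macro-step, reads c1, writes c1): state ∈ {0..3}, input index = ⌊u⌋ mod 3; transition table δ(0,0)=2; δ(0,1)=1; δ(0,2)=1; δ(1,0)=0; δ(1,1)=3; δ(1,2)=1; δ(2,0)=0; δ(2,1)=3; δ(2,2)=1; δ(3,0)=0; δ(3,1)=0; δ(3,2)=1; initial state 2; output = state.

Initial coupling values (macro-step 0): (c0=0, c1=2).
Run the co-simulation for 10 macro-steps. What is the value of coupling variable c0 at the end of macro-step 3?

macro 1: S0 reads c1=2 → after 2×micro: 1; S1 reads c1=2 → after 3×micro: 1 ⇒ (c0=1, c1=1)
macro 2: S0 reads c1=1 → after 2×micro: 4; S1 reads c1=1 → after 3×micro: 1 ⇒ (c0=4, c1=1)
macro 3: S0 reads c1=1 → after 2×micro: 4; S1 reads c1=1 → after 3×micro: 1 ⇒ (c0=4, c1=1)
macro 4: S0 reads c1=1 → after 2×micro: 4; S1 reads c1=1 → after 3×micro: 1 ⇒ (c0=4, c1=1)
macro 5: S0 reads c1=1 → after 2×micro: 4; S1 reads c1=1 → after 3×micro: 1 ⇒ (c0=4, c1=1)
macro 6: S0 reads c1=1 → after 2×micro: 4; S1 reads c1=1 → after 3×micro: 1 ⇒ (c0=4, c1=1)
macro 7: S0 reads c1=1 → after 2×micro: 4; S1 reads c1=1 → after 3×micro: 1 ⇒ (c0=4, c1=1)
macro 8: S0 reads c1=1 → after 2×micro: 4; S1 reads c1=1 → after 3×micro: 1 ⇒ (c0=4, c1=1)
macro 9: S0 reads c1=1 → after 2×micro: 4; S1 reads c1=1 → after 3×micro: 1 ⇒ (c0=4, c1=1)
macro 10: S0 reads c1=1 → after 2×micro: 4; S1 reads c1=1 → after 3×micro: 1 ⇒ (c0=4, c1=1)

c0 at macro-step 3 = 4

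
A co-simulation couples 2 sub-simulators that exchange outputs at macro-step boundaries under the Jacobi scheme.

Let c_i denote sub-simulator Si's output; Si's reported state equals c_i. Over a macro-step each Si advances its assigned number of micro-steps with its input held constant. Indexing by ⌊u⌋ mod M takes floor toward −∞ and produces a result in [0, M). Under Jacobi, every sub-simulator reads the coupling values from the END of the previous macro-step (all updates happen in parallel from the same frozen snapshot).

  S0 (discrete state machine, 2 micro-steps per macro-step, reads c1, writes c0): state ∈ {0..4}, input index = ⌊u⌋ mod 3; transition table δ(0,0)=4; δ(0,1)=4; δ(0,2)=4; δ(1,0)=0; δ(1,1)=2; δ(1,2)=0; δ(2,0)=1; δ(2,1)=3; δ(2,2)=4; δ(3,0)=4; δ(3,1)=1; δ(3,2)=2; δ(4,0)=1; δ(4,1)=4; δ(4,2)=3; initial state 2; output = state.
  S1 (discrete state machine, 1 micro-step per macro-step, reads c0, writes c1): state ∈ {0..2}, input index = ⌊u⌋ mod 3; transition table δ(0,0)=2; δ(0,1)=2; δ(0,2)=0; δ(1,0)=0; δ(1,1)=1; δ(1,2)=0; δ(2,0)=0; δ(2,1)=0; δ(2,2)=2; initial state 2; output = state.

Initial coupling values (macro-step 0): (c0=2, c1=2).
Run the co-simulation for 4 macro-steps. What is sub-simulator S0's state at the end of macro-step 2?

macro 1: S0 reads c1=2 → after 2×micro: 3; S1 reads c0=2 → after 1×micro: 2 ⇒ (c0=3, c1=2)
macro 2: S0 reads c1=2 → after 2×micro: 4; S1 reads c0=3 → after 1×micro: 0 ⇒ (c0=4, c1=0)
macro 3: S0 reads c1=0 → after 2×micro: 0; S1 reads c0=4 → after 1×micro: 2 ⇒ (c0=0, c1=2)
macro 4: S0 reads c1=2 → after 2×micro: 3; S1 reads c0=0 → after 1×micro: 0 ⇒ (c0=3, c1=0)

S0 state at macro-step 2 = 4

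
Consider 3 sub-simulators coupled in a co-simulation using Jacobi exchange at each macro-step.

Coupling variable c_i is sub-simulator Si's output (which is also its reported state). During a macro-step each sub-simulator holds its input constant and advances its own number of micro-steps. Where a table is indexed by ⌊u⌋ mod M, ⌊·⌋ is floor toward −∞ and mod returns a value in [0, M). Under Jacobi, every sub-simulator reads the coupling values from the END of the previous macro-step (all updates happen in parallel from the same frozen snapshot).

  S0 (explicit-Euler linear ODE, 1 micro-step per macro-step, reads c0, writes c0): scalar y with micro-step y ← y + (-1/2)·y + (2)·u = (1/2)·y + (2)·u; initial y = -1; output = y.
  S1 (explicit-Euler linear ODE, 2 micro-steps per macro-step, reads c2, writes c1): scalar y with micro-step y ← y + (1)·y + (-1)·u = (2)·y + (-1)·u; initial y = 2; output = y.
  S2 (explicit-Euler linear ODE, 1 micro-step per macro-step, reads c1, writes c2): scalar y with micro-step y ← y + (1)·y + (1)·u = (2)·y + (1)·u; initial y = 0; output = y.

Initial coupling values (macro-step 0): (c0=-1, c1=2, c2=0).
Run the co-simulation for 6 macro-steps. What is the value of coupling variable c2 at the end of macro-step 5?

macro 1: S0 reads c0=-1 → after 1×micro: -5/2; S1 reads c2=0 → after 2×micro: 8; S2 reads c1=2 → after 1×micro: 2 ⇒ (c0=-5/2, c1=8, c2=2)
macro 2: S0 reads c0=-5/2 → after 1×micro: -25/4; S1 reads c2=2 → after 2×micro: 26; S2 reads c1=8 → after 1×micro: 12 ⇒ (c0=-25/4, c1=26, c2=12)
macro 3: S0 reads c0=-25/4 → after 1×micro: -125/8; S1 reads c2=12 → after 2×micro: 68; S2 reads c1=26 → after 1×micro: 50 ⇒ (c0=-125/8, c1=68, c2=50)
macro 4: S0 reads c0=-125/8 → after 1×micro: -625/16; S1 reads c2=50 → after 2×micro: 122; S2 reads c1=68 → after 1×micro: 168 ⇒ (c0=-625/16, c1=122, c2=168)
macro 5: S0 reads c0=-625/16 → after 1×micro: -3125/32; S1 reads c2=168 → after 2×micro: -16; S2 reads c1=122 → after 1×micro: 458 ⇒ (c0=-3125/32, c1=-16, c2=458)
macro 6: S0 reads c0=-3125/32 → after 1×micro: -15625/64; S1 reads c2=458 → after 2×micro: -1438; S2 reads c1=-16 → after 1×micro: 900 ⇒ (c0=-15625/64, c1=-1438, c2=900)

c2 at macro-step 5 = 458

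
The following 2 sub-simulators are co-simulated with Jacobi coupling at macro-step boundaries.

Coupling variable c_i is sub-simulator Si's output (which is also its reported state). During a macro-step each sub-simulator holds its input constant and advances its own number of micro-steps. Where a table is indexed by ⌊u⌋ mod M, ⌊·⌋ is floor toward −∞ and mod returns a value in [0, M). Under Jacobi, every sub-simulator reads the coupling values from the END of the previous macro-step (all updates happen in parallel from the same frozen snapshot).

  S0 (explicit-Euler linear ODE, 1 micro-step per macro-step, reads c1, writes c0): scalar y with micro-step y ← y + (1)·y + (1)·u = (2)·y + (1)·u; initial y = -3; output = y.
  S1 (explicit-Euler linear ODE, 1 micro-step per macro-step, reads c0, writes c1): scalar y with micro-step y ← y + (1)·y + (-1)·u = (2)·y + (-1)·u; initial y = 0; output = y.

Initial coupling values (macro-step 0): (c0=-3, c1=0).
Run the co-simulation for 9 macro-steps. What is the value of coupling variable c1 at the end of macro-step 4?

macro 1: S0 reads c1=0 → after 1×micro: -6; S1 reads c0=-3 → after 1×micro: 3 ⇒ (c0=-6, c1=3)
macro 2: S0 reads c1=3 → after 1×micro: -9; S1 reads c0=-6 → after 1×micro: 12 ⇒ (c0=-9, c1=12)
macro 3: S0 reads c1=12 → after 1×micro: -6; S1 reads c0=-9 → after 1×micro: 33 ⇒ (c0=-6, c1=33)
macro 4: S0 reads c1=33 → after 1×micro: 21; S1 reads c0=-6 → after 1×micro: 72 ⇒ (c0=21, c1=72)
macro 5: S0 reads c1=72 → after 1×micro: 114; S1 reads c0=21 → after 1×micro: 123 ⇒ (c0=114, c1=123)
macro 6: S0 reads c1=123 → after 1×micro: 351; S1 reads c0=114 → after 1×micro: 132 ⇒ (c0=351, c1=132)
macro 7: S0 reads c1=132 → after 1×micro: 834; S1 reads c0=351 → after 1×micro: -87 ⇒ (c0=834, c1=-87)
macro 8: S0 reads c1=-87 → after 1×micro: 1581; S1 reads c0=834 → after 1×micro: -1008 ⇒ (c0=1581, c1=-1008)
macro 9: S0 reads c1=-1008 → after 1×micro: 2154; S1 reads c0=1581 → after 1×micro: -3597 ⇒ (c0=2154, c1=-3597)

c1 at macro-step 4 = 72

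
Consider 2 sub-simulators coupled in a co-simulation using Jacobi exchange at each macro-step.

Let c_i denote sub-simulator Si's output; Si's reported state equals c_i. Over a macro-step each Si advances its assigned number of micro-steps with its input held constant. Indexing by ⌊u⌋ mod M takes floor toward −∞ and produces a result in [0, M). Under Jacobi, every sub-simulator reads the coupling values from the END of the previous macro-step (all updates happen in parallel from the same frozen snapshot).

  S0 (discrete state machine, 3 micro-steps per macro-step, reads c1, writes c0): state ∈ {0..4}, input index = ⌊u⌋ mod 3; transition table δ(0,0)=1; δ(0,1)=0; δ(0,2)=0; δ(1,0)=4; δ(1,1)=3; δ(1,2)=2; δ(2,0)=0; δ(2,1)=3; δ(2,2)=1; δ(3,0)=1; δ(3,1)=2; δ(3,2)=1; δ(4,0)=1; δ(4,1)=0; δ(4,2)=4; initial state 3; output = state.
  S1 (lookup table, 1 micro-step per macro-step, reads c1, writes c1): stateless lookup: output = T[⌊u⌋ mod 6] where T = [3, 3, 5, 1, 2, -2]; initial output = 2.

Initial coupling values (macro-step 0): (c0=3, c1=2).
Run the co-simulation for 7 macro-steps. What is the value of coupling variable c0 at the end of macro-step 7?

c0 at macro-step 7 = 1

macro 1: S0 reads c1=2 → after 3×micro: 1; S1 reads c1=2 → after 1×micro: 5 ⇒ (c0=1, c1=5)
macro 2: S0 reads c1=5 → after 3×micro: 2; S1 reads c1=5 → after 1×micro: -2 ⇒ (c0=2, c1=-2)
macro 3: S0 reads c1=-2 → after 3×micro: 3; S1 reads c1=-2 → after 1×micro: 2 ⇒ (c0=3, c1=2)
macro 4: S0 reads c1=2 → after 3×micro: 1; S1 reads c1=2 → after 1×micro: 5 ⇒ (c0=1, c1=5)
macro 5: S0 reads c1=5 → after 3×micro: 2; S1 reads c1=5 → after 1×micro: -2 ⇒ (c0=2, c1=-2)
macro 6: S0 reads c1=-2 → after 3×micro: 3; S1 reads c1=-2 → after 1×micro: 2 ⇒ (c0=3, c1=2)
macro 7: S0 reads c1=2 → after 3×micro: 1; S1 reads c1=2 → after 1×micro: 5 ⇒ (c0=1, c1=5)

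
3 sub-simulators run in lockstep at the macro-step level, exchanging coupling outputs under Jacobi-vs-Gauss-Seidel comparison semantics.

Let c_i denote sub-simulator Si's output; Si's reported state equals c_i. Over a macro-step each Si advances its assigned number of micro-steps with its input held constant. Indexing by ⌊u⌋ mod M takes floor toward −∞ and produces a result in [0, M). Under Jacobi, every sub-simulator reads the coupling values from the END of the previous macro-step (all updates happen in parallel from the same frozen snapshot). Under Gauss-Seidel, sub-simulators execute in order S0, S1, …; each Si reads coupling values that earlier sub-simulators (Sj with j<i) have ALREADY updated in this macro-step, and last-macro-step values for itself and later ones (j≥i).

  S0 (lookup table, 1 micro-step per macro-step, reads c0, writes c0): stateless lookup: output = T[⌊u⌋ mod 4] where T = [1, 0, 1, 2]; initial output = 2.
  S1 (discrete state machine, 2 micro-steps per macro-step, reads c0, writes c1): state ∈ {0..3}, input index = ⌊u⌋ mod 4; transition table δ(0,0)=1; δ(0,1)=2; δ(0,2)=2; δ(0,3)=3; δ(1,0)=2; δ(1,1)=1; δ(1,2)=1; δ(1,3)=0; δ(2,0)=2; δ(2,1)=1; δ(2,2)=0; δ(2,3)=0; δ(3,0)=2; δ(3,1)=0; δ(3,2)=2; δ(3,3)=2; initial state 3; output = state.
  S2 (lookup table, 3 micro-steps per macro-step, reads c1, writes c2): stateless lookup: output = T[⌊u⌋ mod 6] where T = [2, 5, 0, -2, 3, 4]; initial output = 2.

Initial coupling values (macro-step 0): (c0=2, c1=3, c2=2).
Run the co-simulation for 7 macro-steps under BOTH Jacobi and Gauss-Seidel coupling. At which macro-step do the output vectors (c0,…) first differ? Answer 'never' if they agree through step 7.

first divergence at macro-step: 1

[Jacobi] macro 1: S0 reads c0=2 → after 1×micro: 1; S1 reads c0=2 → after 2×micro: 0; S2 reads c1=3 → after 3×micro: -2 ⇒ (c0=1, c1=0, c2=-2)
[Jacobi] macro 2: S0 reads c0=1 → after 1×micro: 0; S1 reads c0=1 → after 2×micro: 1; S2 reads c1=0 → after 3×micro: 2 ⇒ (c0=0, c1=1, c2=2)
[Jacobi] macro 3: S0 reads c0=0 → after 1×micro: 1; S1 reads c0=0 → after 2×micro: 2; S2 reads c1=1 → after 3×micro: 5 ⇒ (c0=1, c1=2, c2=5)
[Jacobi] macro 4: S0 reads c0=1 → after 1×micro: 0; S1 reads c0=1 → after 2×micro: 1; S2 reads c1=2 → after 3×micro: 0 ⇒ (c0=0, c1=1, c2=0)
[Jacobi] macro 5: S0 reads c0=0 → after 1×micro: 1; S1 reads c0=0 → after 2×micro: 2; S2 reads c1=1 → after 3×micro: 5 ⇒ (c0=1, c1=2, c2=5)
[Jacobi] macro 6: S0 reads c0=1 → after 1×micro: 0; S1 reads c0=1 → after 2×micro: 1; S2 reads c1=2 → after 3×micro: 0 ⇒ (c0=0, c1=1, c2=0)
[Jacobi] macro 7: S0 reads c0=0 → after 1×micro: 1; S1 reads c0=0 → after 2×micro: 2; S2 reads c1=1 → after 3×micro: 5 ⇒ (c0=1, c1=2, c2=5)
[Gauss-Seidel] macro 1: S0 reads c0=2 → after 1×micro: 1; S1 reads c0=1 → after 2×micro: 2; S2 reads c1=2 → after 3×micro: 0 ⇒ (c0=1, c1=2, c2=0)
[Gauss-Seidel] macro 2: S0 reads c0=1 → after 1×micro: 0; S1 reads c0=0 → after 2×micro: 2; S2 reads c1=2 → after 3×micro: 0 ⇒ (c0=0, c1=2, c2=0)
[Gauss-Seidel] macro 3: S0 reads c0=0 → after 1×micro: 1; S1 reads c0=1 → after 2×micro: 1; S2 reads c1=1 → after 3×micro: 5 ⇒ (c0=1, c1=1, c2=5)
[Gauss-Seidel] macro 4: S0 reads c0=1 → after 1×micro: 0; S1 reads c0=0 → after 2×micro: 2; S2 reads c1=2 → after 3×micro: 0 ⇒ (c0=0, c1=2, c2=0)
[Gauss-Seidel] macro 5: S0 reads c0=0 → after 1×micro: 1; S1 reads c0=1 → after 2×micro: 1; S2 reads c1=1 → after 3×micro: 5 ⇒ (c0=1, c1=1, c2=5)
[Gauss-Seidel] macro 6: S0 reads c0=1 → after 1×micro: 0; S1 reads c0=0 → after 2×micro: 2; S2 reads c1=2 → after 3×micro: 0 ⇒ (c0=0, c1=2, c2=0)
[Gauss-Seidel] macro 7: S0 reads c0=0 → after 1×micro: 1; S1 reads c0=1 → after 2×micro: 1; S2 reads c1=1 → after 3×micro: 5 ⇒ (c0=1, c1=1, c2=5)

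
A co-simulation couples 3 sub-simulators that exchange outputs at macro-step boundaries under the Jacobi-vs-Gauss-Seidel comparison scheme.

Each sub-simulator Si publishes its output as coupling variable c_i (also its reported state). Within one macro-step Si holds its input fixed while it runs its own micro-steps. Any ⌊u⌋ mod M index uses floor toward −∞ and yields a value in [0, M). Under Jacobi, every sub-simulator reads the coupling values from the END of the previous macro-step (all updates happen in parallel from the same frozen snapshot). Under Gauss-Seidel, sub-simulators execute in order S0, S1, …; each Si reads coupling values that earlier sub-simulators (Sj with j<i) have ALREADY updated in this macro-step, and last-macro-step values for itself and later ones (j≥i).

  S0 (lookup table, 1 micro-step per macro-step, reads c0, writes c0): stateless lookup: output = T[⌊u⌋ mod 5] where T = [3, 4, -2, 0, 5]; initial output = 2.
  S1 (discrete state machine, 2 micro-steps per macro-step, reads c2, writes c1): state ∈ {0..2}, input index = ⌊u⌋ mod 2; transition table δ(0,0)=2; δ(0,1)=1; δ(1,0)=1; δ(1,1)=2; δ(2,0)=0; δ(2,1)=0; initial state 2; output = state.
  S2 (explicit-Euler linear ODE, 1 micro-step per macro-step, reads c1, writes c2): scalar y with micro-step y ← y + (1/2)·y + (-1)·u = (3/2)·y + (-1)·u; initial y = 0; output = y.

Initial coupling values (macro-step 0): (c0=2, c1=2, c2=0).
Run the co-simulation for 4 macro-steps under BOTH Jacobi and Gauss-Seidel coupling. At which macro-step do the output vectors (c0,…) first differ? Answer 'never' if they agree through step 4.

first divergence at macro-step: 3

[Jacobi] macro 1: S0 reads c0=2 → after 1×micro: -2; S1 reads c2=0 → after 2×micro: 2; S2 reads c1=2 → after 1×micro: -2 ⇒ (c0=-2, c1=2, c2=-2)
[Jacobi] macro 2: S0 reads c0=-2 → after 1×micro: 0; S1 reads c2=-2 → after 2×micro: 2; S2 reads c1=2 → after 1×micro: -5 ⇒ (c0=0, c1=2, c2=-5)
[Jacobi] macro 3: S0 reads c0=0 → after 1×micro: 3; S1 reads c2=-5 → after 2×micro: 1; S2 reads c1=2 → after 1×micro: -19/2 ⇒ (c0=3, c1=1, c2=-19/2)
[Jacobi] macro 4: S0 reads c0=3 → after 1×micro: 0; S1 reads c2=-19/2 → after 2×micro: 1; S2 reads c1=1 → after 1×micro: -61/4 ⇒ (c0=0, c1=1, c2=-61/4)
[Gauss-Seidel] macro 1: S0 reads c0=2 → after 1×micro: -2; S1 reads c2=0 → after 2×micro: 2; S2 reads c1=2 → after 1×micro: -2 ⇒ (c0=-2, c1=2, c2=-2)
[Gauss-Seidel] macro 2: S0 reads c0=-2 → after 1×micro: 0; S1 reads c2=-2 → after 2×micro: 2; S2 reads c1=2 → after 1×micro: -5 ⇒ (c0=0, c1=2, c2=-5)
[Gauss-Seidel] macro 3: S0 reads c0=0 → after 1×micro: 3; S1 reads c2=-5 → after 2×micro: 1; S2 reads c1=1 → after 1×micro: -17/2 ⇒ (c0=3, c1=1, c2=-17/2)
[Gauss-Seidel] macro 4: S0 reads c0=3 → after 1×micro: 0; S1 reads c2=-17/2 → after 2×micro: 0; S2 reads c1=0 → after 1×micro: -51/4 ⇒ (c0=0, c1=0, c2=-51/4)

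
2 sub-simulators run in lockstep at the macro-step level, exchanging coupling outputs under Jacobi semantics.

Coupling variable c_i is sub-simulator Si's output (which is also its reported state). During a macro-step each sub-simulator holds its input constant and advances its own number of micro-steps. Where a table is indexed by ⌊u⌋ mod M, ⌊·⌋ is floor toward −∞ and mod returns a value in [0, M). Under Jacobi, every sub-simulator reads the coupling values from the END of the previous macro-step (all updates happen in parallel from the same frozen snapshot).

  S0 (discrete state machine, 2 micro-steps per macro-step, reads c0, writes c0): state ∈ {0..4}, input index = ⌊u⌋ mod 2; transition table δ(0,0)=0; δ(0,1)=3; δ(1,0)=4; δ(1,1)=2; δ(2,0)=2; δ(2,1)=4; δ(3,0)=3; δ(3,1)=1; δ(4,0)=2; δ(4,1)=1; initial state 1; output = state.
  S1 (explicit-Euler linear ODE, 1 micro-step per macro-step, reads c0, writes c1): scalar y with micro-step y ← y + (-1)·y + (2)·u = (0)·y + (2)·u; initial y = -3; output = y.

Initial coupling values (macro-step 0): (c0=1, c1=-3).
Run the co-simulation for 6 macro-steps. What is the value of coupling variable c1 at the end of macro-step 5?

c1 at macro-step 5 = 4

macro 1: S0 reads c0=1 → after 2×micro: 4; S1 reads c0=1 → after 1×micro: 2 ⇒ (c0=4, c1=2)
macro 2: S0 reads c0=4 → after 2×micro: 2; S1 reads c0=4 → after 1×micro: 8 ⇒ (c0=2, c1=8)
macro 3: S0 reads c0=2 → after 2×micro: 2; S1 reads c0=2 → after 1×micro: 4 ⇒ (c0=2, c1=4)
macro 4: S0 reads c0=2 → after 2×micro: 2; S1 reads c0=2 → after 1×micro: 4 ⇒ (c0=2, c1=4)
macro 5: S0 reads c0=2 → after 2×micro: 2; S1 reads c0=2 → after 1×micro: 4 ⇒ (c0=2, c1=4)
macro 6: S0 reads c0=2 → after 2×micro: 2; S1 reads c0=2 → after 1×micro: 4 ⇒ (c0=2, c1=4)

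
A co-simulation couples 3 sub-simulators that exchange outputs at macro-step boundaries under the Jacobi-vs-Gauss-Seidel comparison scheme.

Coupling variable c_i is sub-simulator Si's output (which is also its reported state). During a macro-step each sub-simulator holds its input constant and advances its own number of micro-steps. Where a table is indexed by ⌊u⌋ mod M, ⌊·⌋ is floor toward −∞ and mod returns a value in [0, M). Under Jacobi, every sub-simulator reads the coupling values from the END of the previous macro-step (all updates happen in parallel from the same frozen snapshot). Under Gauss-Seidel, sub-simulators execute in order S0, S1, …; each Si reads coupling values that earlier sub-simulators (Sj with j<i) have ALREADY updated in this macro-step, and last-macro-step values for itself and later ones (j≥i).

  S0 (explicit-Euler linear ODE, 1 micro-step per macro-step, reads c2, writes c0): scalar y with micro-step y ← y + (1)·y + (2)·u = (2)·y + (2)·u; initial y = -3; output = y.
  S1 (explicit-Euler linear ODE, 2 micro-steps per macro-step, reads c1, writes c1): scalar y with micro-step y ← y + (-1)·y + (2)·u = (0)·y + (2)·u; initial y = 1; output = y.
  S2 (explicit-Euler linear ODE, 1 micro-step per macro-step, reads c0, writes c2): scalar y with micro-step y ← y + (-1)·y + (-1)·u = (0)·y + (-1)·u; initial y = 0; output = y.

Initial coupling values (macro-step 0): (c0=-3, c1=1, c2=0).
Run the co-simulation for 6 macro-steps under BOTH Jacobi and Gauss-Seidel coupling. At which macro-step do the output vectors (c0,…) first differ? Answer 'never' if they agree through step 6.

first divergence at macro-step: 1

[Jacobi] macro 1: S0 reads c2=0 → after 1×micro: -6; S1 reads c1=1 → after 2×micro: 2; S2 reads c0=-3 → after 1×micro: 3 ⇒ (c0=-6, c1=2, c2=3)
[Jacobi] macro 2: S0 reads c2=3 → after 1×micro: -6; S1 reads c1=2 → after 2×micro: 4; S2 reads c0=-6 → after 1×micro: 6 ⇒ (c0=-6, c1=4, c2=6)
[Jacobi] macro 3: S0 reads c2=6 → after 1×micro: 0; S1 reads c1=4 → after 2×micro: 8; S2 reads c0=-6 → after 1×micro: 6 ⇒ (c0=0, c1=8, c2=6)
[Jacobi] macro 4: S0 reads c2=6 → after 1×micro: 12; S1 reads c1=8 → after 2×micro: 16; S2 reads c0=0 → after 1×micro: 0 ⇒ (c0=12, c1=16, c2=0)
[Jacobi] macro 5: S0 reads c2=0 → after 1×micro: 24; S1 reads c1=16 → after 2×micro: 32; S2 reads c0=12 → after 1×micro: -12 ⇒ (c0=24, c1=32, c2=-12)
[Jacobi] macro 6: S0 reads c2=-12 → after 1×micro: 24; S1 reads c1=32 → after 2×micro: 64; S2 reads c0=24 → after 1×micro: -24 ⇒ (c0=24, c1=64, c2=-24)
[Gauss-Seidel] macro 1: S0 reads c2=0 → after 1×micro: -6; S1 reads c1=1 → after 2×micro: 2; S2 reads c0=-6 → after 1×micro: 6 ⇒ (c0=-6, c1=2, c2=6)
[Gauss-Seidel] macro 2: S0 reads c2=6 → after 1×micro: 0; S1 reads c1=2 → after 2×micro: 4; S2 reads c0=0 → after 1×micro: 0 ⇒ (c0=0, c1=4, c2=0)
[Gauss-Seidel] macro 3: S0 reads c2=0 → after 1×micro: 0; S1 reads c1=4 → after 2×micro: 8; S2 reads c0=0 → after 1×micro: 0 ⇒ (c0=0, c1=8, c2=0)
[Gauss-Seidel] macro 4: S0 reads c2=0 → after 1×micro: 0; S1 reads c1=8 → after 2×micro: 16; S2 reads c0=0 → after 1×micro: 0 ⇒ (c0=0, c1=16, c2=0)
[Gauss-Seidel] macro 5: S0 reads c2=0 → after 1×micro: 0; S1 reads c1=16 → after 2×micro: 32; S2 reads c0=0 → after 1×micro: 0 ⇒ (c0=0, c1=32, c2=0)
[Gauss-Seidel] macro 6: S0 reads c2=0 → after 1×micro: 0; S1 reads c1=32 → after 2×micro: 64; S2 reads c0=0 → after 1×micro: 0 ⇒ (c0=0, c1=64, c2=0)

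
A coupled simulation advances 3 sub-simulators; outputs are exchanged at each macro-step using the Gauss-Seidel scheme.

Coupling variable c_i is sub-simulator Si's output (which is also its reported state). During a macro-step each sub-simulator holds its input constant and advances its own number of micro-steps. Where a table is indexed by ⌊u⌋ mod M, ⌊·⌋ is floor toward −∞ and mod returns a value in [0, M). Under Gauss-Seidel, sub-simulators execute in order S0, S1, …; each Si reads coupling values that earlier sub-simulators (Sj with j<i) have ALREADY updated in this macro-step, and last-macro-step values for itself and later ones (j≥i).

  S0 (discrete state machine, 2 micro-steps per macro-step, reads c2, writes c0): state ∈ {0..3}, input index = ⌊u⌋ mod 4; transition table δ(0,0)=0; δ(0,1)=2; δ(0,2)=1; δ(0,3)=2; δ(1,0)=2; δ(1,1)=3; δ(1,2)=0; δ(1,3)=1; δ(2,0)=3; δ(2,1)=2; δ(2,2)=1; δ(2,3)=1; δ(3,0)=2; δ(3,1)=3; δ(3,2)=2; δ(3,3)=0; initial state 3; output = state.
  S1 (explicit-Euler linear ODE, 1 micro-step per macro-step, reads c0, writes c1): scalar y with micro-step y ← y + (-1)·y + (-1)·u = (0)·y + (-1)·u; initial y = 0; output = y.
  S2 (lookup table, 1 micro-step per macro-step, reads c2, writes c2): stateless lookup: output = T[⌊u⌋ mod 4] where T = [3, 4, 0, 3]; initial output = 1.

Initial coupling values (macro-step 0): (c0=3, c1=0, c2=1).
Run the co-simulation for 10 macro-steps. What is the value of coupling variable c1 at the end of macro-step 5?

macro 1: S0 reads c2=1 → after 2×micro: 3; S1 reads c0=3 → after 1×micro: -3; S2 reads c2=1 → after 1×micro: 4 ⇒ (c0=3, c1=-3, c2=4)
macro 2: S0 reads c2=4 → after 2×micro: 3; S1 reads c0=3 → after 1×micro: -3; S2 reads c2=4 → after 1×micro: 3 ⇒ (c0=3, c1=-3, c2=3)
macro 3: S0 reads c2=3 → after 2×micro: 2; S1 reads c0=2 → after 1×micro: -2; S2 reads c2=3 → after 1×micro: 3 ⇒ (c0=2, c1=-2, c2=3)
macro 4: S0 reads c2=3 → after 2×micro: 1; S1 reads c0=1 → after 1×micro: -1; S2 reads c2=3 → after 1×micro: 3 ⇒ (c0=1, c1=-1, c2=3)
macro 5: S0 reads c2=3 → after 2×micro: 1; S1 reads c0=1 → after 1×micro: -1; S2 reads c2=3 → after 1×micro: 3 ⇒ (c0=1, c1=-1, c2=3)
macro 6: S0 reads c2=3 → after 2×micro: 1; S1 reads c0=1 → after 1×micro: -1; S2 reads c2=3 → after 1×micro: 3 ⇒ (c0=1, c1=-1, c2=3)
macro 7: S0 reads c2=3 → after 2×micro: 1; S1 reads c0=1 → after 1×micro: -1; S2 reads c2=3 → after 1×micro: 3 ⇒ (c0=1, c1=-1, c2=3)
macro 8: S0 reads c2=3 → after 2×micro: 1; S1 reads c0=1 → after 1×micro: -1; S2 reads c2=3 → after 1×micro: 3 ⇒ (c0=1, c1=-1, c2=3)
macro 9: S0 reads c2=3 → after 2×micro: 1; S1 reads c0=1 → after 1×micro: -1; S2 reads c2=3 → after 1×micro: 3 ⇒ (c0=1, c1=-1, c2=3)
macro 10: S0 reads c2=3 → after 2×micro: 1; S1 reads c0=1 → after 1×micro: -1; S2 reads c2=3 → after 1×micro: 3 ⇒ (c0=1, c1=-1, c2=3)

c1 at macro-step 5 = -1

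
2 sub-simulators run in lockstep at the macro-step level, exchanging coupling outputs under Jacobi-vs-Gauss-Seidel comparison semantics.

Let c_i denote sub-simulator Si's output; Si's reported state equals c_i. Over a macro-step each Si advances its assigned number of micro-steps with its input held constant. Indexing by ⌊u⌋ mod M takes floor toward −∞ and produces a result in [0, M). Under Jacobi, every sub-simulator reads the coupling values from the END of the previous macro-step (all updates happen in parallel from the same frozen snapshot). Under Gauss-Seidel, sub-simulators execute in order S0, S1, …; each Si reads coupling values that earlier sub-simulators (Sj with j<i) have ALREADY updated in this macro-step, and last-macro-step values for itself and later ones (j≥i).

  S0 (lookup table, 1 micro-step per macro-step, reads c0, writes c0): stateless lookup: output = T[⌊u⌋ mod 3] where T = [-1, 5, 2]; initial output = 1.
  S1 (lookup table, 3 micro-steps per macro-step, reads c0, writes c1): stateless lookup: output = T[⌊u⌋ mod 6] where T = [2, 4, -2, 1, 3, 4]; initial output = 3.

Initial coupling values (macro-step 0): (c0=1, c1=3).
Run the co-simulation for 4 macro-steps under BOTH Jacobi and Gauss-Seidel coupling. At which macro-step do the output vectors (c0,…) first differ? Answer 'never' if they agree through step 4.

first divergence at macro-step: 2

[Jacobi] macro 1: S0 reads c0=1 → after 1×micro: 5; S1 reads c0=1 → after 3×micro: 4 ⇒ (c0=5, c1=4)
[Jacobi] macro 2: S0 reads c0=5 → after 1×micro: 2; S1 reads c0=5 → after 3×micro: 4 ⇒ (c0=2, c1=4)
[Jacobi] macro 3: S0 reads c0=2 → after 1×micro: 2; S1 reads c0=2 → after 3×micro: -2 ⇒ (c0=2, c1=-2)
[Jacobi] macro 4: S0 reads c0=2 → after 1×micro: 2; S1 reads c0=2 → after 3×micro: -2 ⇒ (c0=2, c1=-2)
[Gauss-Seidel] macro 1: S0 reads c0=1 → after 1×micro: 5; S1 reads c0=5 → after 3×micro: 4 ⇒ (c0=5, c1=4)
[Gauss-Seidel] macro 2: S0 reads c0=5 → after 1×micro: 2; S1 reads c0=2 → after 3×micro: -2 ⇒ (c0=2, c1=-2)
[Gauss-Seidel] macro 3: S0 reads c0=2 → after 1×micro: 2; S1 reads c0=2 → after 3×micro: -2 ⇒ (c0=2, c1=-2)
[Gauss-Seidel] macro 4: S0 reads c0=2 → after 1×micro: 2; S1 reads c0=2 → after 3×micro: -2 ⇒ (c0=2, c1=-2)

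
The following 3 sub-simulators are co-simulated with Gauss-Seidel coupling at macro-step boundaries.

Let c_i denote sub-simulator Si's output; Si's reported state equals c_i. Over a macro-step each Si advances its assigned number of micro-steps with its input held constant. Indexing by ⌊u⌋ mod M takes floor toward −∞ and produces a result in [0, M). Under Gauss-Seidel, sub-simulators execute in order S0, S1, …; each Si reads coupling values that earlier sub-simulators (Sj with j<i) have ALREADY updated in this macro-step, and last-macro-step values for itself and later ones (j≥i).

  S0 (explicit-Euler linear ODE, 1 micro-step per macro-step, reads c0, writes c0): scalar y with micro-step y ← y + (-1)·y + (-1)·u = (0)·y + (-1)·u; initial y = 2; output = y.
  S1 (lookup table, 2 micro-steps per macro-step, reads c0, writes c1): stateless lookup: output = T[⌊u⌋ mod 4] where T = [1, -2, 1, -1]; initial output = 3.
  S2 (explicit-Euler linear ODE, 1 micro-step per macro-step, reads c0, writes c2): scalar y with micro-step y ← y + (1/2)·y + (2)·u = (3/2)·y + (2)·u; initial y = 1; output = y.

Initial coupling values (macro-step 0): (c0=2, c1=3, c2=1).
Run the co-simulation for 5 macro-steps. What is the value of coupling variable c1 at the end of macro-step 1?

c1 at macro-step 1 = 1

macro 1: S0 reads c0=2 → after 1×micro: -2; S1 reads c0=-2 → after 2×micro: 1; S2 reads c0=-2 → after 1×micro: -5/2 ⇒ (c0=-2, c1=1, c2=-5/2)
macro 2: S0 reads c0=-2 → after 1×micro: 2; S1 reads c0=2 → after 2×micro: 1; S2 reads c0=2 → after 1×micro: 1/4 ⇒ (c0=2, c1=1, c2=1/4)
macro 3: S0 reads c0=2 → after 1×micro: -2; S1 reads c0=-2 → after 2×micro: 1; S2 reads c0=-2 → after 1×micro: -29/8 ⇒ (c0=-2, c1=1, c2=-29/8)
macro 4: S0 reads c0=-2 → after 1×micro: 2; S1 reads c0=2 → after 2×micro: 1; S2 reads c0=2 → after 1×micro: -23/16 ⇒ (c0=2, c1=1, c2=-23/16)
macro 5: S0 reads c0=2 → after 1×micro: -2; S1 reads c0=-2 → after 2×micro: 1; S2 reads c0=-2 → after 1×micro: -197/32 ⇒ (c0=-2, c1=1, c2=-197/32)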